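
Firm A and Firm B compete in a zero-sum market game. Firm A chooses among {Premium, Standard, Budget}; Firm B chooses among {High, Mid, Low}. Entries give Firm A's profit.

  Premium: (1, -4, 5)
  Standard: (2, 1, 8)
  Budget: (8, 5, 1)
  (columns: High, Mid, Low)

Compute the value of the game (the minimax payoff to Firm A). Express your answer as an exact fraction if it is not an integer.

Row minima: Premium → -4, Standard → 1, Budget → 1; maximin = 1.
Column maxima: High → 8, Mid → 5, Low → 8; minimax = 5.
1 ≠ 5, so there is no saddle point; optimal play is mixed.
Premium is strictly dominated by Standard, so Firm A never plays it.
High is strictly dominated by Mid (it gives Firm A strictly more in every row), so Firm B never plays it.
On the remaining 2×2 (Standard, Budget vs Mid, Low):
Let Firm A play Standard with probability p. Expected payoff against Mid: 1p + 5(1−p) = −4p + 5; against Low: 8p + 1(1−p) = 7p + 1.
Setting these equal: −4p + 5 = 7p + 1 ⇒ −11p = -4 ⇒ p = 4/11, and the value is (-4)·(4/11) + 5 = 39/11.
For Firm B: with q = P(Mid), equating Standard's and Budget's payoffs gives −7q + 8 = 4q + 1 ⇒ q = 7/11.

39/11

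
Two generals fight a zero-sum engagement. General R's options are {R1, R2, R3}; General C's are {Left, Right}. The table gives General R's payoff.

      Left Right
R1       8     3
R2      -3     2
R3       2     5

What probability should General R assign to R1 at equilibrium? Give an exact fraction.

Row minima: R1 → 3, R2 → -3, R3 → 2; maximin = 3.
Column maxima: Left → 8, Right → 5; minimax = 5.
3 ≠ 5, so there is no saddle point; optimal play is mixed.
R2 is strictly dominated by R1, so General R never plays it.
On the remaining 2×2 (R1, R3 vs Left, Right):
Let General R play R1 with probability p. Expected payoff against Left: 8p + 2(1−p) = 6p + 2; against Right: 3p + 5(1−p) = −2p + 5.
Setting these equal: 6p + 2 = −2p + 5 ⇒ 8p = 3 ⇒ p = 3/8, and the value is (6)·(3/8) + 2 = 17/4.
For General C: with q = P(Left), equating R1's and R3's payoffs gives 5q + 3 = −3q + 5 ⇒ q = 1/4.

3/8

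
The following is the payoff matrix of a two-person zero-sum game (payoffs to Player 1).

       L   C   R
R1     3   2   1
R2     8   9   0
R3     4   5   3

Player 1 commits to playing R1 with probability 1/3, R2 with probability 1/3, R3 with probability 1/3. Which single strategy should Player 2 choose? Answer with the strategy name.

If Player 2 plays L, Player 1's expected payoff is (1/3)·3 + (1/3)·8 + (1/3)·4 = 5.
If Player 2 plays C, Player 1's expected payoff is (1/3)·2 + (1/3)·9 + (1/3)·5 = 16/3.
If Player 2 plays R, Player 1's expected payoff is (1/3)·1 + (1/3)·0 + (1/3)·3 = 4/3.
Player 2 minimizes Player 1's payoff; the smallest is 4/3, so the best response is R.

R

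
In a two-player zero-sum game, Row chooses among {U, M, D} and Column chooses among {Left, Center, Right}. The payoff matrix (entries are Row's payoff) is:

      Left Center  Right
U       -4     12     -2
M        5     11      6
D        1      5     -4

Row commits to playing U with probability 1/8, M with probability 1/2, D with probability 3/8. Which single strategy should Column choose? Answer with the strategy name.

If Column plays Left, Row's expected payoff is (1/8)·(-4) + (1/2)·5 + (3/8)·1 = 19/8.
If Column plays Center, Row's expected payoff is (1/8)·12 + (1/2)·11 + (3/8)·5 = 71/8.
If Column plays Right, Row's expected payoff is (1/8)·(-2) + (1/2)·6 + (3/8)·(-4) = 5/4.
Column minimizes Row's payoff; the smallest is 5/4, so the best response is Right.

Right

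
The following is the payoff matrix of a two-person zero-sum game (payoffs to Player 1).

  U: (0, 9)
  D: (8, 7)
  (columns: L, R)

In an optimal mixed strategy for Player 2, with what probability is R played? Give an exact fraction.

Row minima: U → 0, D → 7; maximin = 7.
Column maxima: L → 8, R → 9; minimax = 8.
7 ≠ 8, so there is no saddle point; optimal play is mixed.
Let Player 1 play U with probability p. Expected payoff against L: 0p + 8(1−p) = −8p + 8; against R: 9p + 7(1−p) = 2p + 7.
Setting these equal: −8p + 8 = 2p + 7 ⇒ −10p = -1 ⇒ p = 1/10, and the value is (-8)·(1/10) + 8 = 36/5.
For Player 2: with q = P(L), equating U's and D's payoffs gives −9q + 9 = q + 7 ⇒ q = 1/5.

4/5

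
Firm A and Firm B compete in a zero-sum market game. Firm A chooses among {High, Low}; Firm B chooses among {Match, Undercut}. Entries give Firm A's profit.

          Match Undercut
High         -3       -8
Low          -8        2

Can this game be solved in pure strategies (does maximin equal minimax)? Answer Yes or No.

No

Row minima: High → -8, Low → -8; maximin = -8.
Column maxima: Match → -3, Undercut → 2; minimax = -3.
-8 ≠ -3, so no pure-strategy equilibrium exists.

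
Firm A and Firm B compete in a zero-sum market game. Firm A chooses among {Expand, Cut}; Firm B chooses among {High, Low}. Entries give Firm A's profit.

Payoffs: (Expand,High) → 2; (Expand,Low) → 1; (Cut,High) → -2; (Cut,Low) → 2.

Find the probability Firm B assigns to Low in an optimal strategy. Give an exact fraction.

4/5

Row minima: Expand → 1, Cut → -2; maximin = 1.
Column maxima: High → 2, Low → 2; minimax = 2.
1 ≠ 2, so there is no saddle point; optimal play is mixed.
Let Firm A play Expand with probability p. Expected payoff against High: 2p + (-2)(1−p) = 4p − 2; against Low: 1p + 2(1−p) = −p + 2.
Setting these equal: 4p − 2 = −p + 2 ⇒ 5p = 4 ⇒ p = 4/5, and the value is (4)·(4/5) − 2 = 6/5.
For Firm B: with q = P(High), equating Expand's and Cut's payoffs gives q + 1 = −4q + 2 ⇒ q = 1/5.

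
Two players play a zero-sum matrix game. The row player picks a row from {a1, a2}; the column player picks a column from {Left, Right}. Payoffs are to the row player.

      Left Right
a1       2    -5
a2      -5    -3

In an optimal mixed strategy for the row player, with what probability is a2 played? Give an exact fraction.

7/9

Row minima: a1 → -5, a2 → -5; maximin = -5.
Column maxima: Left → 2, Right → -3; minimax = -3.
-5 ≠ -3, so there is no saddle point; optimal play is mixed.
Let the row player play a1 with probability p. Expected payoff against Left: 2p + (-5)(1−p) = 7p − 5; against Right: (-5)p + (-3)(1−p) = −2p − 3.
Setting these equal: 7p − 5 = −2p − 3 ⇒ 9p = 2 ⇒ p = 2/9, and the value is (7)·(2/9) − 5 = -31/9.
For the column player: with q = P(Left), equating a1's and a2's payoffs gives 7q − 5 = −2q − 3 ⇒ q = 2/9.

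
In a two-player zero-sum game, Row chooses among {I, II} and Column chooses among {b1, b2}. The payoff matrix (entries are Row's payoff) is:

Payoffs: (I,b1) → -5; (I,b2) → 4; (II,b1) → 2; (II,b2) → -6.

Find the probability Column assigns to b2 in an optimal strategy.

Row minima: I → -5, II → -6; maximin = -5.
Column maxima: b1 → 2, b2 → 4; minimax = 2.
-5 ≠ 2, so there is no saddle point; optimal play is mixed.
Let Row play I with probability p. Expected payoff against b1: (-5)p + 2(1−p) = −7p + 2; against b2: 4p + (-6)(1−p) = 10p − 6.
Setting these equal: −7p + 2 = 10p − 6 ⇒ −17p = -8 ⇒ p = 8/17, and the value is (-7)·(8/17) + 2 = -22/17.
For Column: with q = P(b1), equating I's and II's payoffs gives −9q + 4 = 8q − 6 ⇒ q = 10/17.

7/17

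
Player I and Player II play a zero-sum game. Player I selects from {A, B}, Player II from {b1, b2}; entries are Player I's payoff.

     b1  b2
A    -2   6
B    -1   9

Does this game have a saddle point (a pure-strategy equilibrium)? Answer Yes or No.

Row minima: A → -2, B → -1; maximin = -1.
Column maxima: b1 → -1, b2 → 9; minimax = -1.
maximin = minimax = -1, so a saddle point exists.

Yes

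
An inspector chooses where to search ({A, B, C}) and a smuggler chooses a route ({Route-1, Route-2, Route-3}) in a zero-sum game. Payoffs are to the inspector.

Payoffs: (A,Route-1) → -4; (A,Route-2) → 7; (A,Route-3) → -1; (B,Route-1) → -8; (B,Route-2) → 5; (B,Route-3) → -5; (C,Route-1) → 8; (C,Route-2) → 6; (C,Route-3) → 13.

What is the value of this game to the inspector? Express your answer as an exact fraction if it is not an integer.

Row minima: A → -4, B → -8, C → 6; maximin = 6.
Column maxima: Route-1 → 8, Route-2 → 7, Route-3 → 13; minimax = 7.
6 ≠ 7, so there is no saddle point; optimal play is mixed.
B is strictly dominated by A, so the inspector never plays it.
Route-3 is strictly dominated by Route-1 (it gives the inspector strictly more in every row), so the smuggler never plays it.
On the remaining 2×2 (A, C vs Route-1, Route-2):
Let the inspector play A with probability p. Expected payoff against Route-1: (-4)p + 8(1−p) = −12p + 8; against Route-2: 7p + 6(1−p) = p + 6.
Setting these equal: −12p + 8 = p + 6 ⇒ −13p = -2 ⇒ p = 2/13, and the value is (-12)·(2/13) + 8 = 80/13.
For the smuggler: with q = P(Route-1), equating A's and C's payoffs gives −11q + 7 = 2q + 6 ⇒ q = 1/13.

80/13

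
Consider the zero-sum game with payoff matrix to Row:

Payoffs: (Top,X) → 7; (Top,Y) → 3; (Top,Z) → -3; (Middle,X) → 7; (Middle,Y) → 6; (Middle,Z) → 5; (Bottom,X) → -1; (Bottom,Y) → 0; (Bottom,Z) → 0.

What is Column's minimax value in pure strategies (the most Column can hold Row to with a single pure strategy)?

5

Column maxima: X → 7, Y → 6, Z → 5.
The smallest of these is 5.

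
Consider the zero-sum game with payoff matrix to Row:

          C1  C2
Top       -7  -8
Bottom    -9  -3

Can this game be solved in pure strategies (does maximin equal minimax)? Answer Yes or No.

No

Row minima: Top → -8, Bottom → -9; maximin = -8.
Column maxima: C1 → -7, C2 → -3; minimax = -7.
-8 ≠ -7, so no pure-strategy equilibrium exists.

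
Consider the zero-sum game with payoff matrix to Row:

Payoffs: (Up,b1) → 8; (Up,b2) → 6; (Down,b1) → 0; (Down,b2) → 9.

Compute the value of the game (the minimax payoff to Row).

72/11

Row minima: Up → 6, Down → 0; maximin = 6.
Column maxima: b1 → 8, b2 → 9; minimax = 8.
6 ≠ 8, so there is no saddle point; optimal play is mixed.
Let Row play Up with probability p. Expected payoff against b1: 8p + 0(1−p) = 8p; against b2: 6p + 9(1−p) = −3p + 9.
Setting these equal: 8p = −3p + 9 ⇒ 11p = 9 ⇒ p = 9/11, and the value is (8)·(9/11) = 72/11.
For Column: with q = P(b1), equating Up's and Down's payoffs gives 2q + 6 = −9q + 9 ⇒ q = 3/11.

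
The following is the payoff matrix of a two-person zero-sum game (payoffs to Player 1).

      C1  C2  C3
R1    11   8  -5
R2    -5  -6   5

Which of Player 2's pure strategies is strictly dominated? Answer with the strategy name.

C2 holds Player 1's payoff strictly below C1 in every row: 8 < 11, -6 < -5.
So C1 is strictly dominated for Player 2.

C1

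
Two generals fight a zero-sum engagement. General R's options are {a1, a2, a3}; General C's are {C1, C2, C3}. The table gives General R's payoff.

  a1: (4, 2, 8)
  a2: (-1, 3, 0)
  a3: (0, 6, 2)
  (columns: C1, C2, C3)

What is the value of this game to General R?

Row minima: a1 → 2, a2 → -1, a3 → 0; maximin = 2.
Column maxima: C1 → 4, C2 → 6, C3 → 8; minimax = 4.
2 ≠ 4, so there is no saddle point; optimal play is mixed.
a2 is strictly dominated by a3, so General R never plays it.
C3 is strictly dominated by C1 (it gives General R strictly more in every row), so General C never plays it.
On the remaining 2×2 (a1, a3 vs C1, C2):
Let General R play a1 with probability p. Expected payoff against C1: 4p + 0(1−p) = 4p; against C2: 2p + 6(1−p) = −4p + 6.
Setting these equal: 4p = −4p + 6 ⇒ 8p = 6 ⇒ p = 3/4, and the value is (4)·(3/4) = 3.
For General C: with q = P(C1), equating a1's and a3's payoffs gives 2q + 2 = −6q + 6 ⇒ q = 1/2.

3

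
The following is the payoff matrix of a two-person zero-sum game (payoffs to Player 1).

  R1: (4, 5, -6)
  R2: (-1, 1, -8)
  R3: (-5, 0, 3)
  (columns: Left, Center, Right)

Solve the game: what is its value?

Row minima: R1 → -6, R2 → -8, R3 → -5; maximin = -5.
Column maxima: Left → 4, Center → 5, Right → 3; minimax = 3.
-5 ≠ 3, so there is no saddle point; optimal play is mixed.
R2 is strictly dominated by R1, so Player 1 never plays it.
Center is strictly dominated by Left (it gives Player 1 strictly more in every row), so Player 2 never plays it.
On the remaining 2×2 (R1, R3 vs Left, Right):
Let Player 1 play R1 with probability p. Expected payoff against Left: 4p + (-5)(1−p) = 9p − 5; against Right: (-6)p + 3(1−p) = −9p + 3.
Setting these equal: 9p − 5 = −9p + 3 ⇒ 18p = 8 ⇒ p = 4/9, and the value is (9)·(4/9) − 5 = -1.
For Player 2: with q = P(Left), equating R1's and R3's payoffs gives 10q − 6 = −8q + 3 ⇒ q = 1/2.

-1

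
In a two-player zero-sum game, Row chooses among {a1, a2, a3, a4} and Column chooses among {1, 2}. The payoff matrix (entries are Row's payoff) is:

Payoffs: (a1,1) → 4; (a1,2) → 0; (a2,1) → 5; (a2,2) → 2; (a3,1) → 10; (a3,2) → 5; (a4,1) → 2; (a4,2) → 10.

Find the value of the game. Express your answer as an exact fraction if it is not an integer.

90/13

Row minima: a1 → 0, a2 → 2, a3 → 5, a4 → 2; maximin = 5.
Column maxima: 1 → 10, 2 → 10; minimax = 10.
5 ≠ 10, so there is no saddle point; optimal play is mixed.
a1 is strictly dominated by a2, so Row never plays it.
a2 is strictly dominated by a3, so Row never plays it.
On the remaining 2×2 (a3, a4 vs 1, 2):
Let Row play a3 with probability p. Expected payoff against 1: 10p + 2(1−p) = 8p + 2; against 2: 5p + 10(1−p) = −5p + 10.
Setting these equal: 8p + 2 = −5p + 10 ⇒ 13p = 8 ⇒ p = 8/13, and the value is (8)·(8/13) + 2 = 90/13.
For Column: with q = P(1), equating a3's and a4's payoffs gives 5q + 5 = −8q + 10 ⇒ q = 5/13.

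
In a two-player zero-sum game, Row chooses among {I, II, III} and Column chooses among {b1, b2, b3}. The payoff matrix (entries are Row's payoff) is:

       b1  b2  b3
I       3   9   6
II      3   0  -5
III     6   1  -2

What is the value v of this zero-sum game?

Row minima: I → 3, II → -5, III → -2; maximin = 3.
Column maxima: b1 → 6, b2 → 9, b3 → 6; minimax = 6.
3 ≠ 6, so there is no saddle point; optimal play is mixed.
II is strictly dominated by III, so Row never plays it.
b2 is strictly dominated by b3 (it gives Row strictly more in every row), so Column never plays it.
On the remaining 2×2 (I, III vs b1, b3):
Let Row play I with probability p. Expected payoff against b1: 3p + 6(1−p) = −3p + 6; against b3: 6p + (-2)(1−p) = 8p − 2.
Setting these equal: −3p + 6 = 8p − 2 ⇒ −11p = -8 ⇒ p = 8/11, and the value is (-3)·(8/11) + 6 = 42/11.
For Column: with q = P(b1), equating I's and III's payoffs gives −3q + 6 = 8q − 2 ⇒ q = 8/11.

42/11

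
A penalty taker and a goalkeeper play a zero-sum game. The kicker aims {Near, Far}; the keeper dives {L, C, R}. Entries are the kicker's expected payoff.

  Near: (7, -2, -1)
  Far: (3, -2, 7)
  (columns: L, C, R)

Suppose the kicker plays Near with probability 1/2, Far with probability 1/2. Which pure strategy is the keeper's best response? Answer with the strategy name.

C

If the keeper plays L, the kicker's expected payoff is (1/2)·7 + (1/2)·3 = 5.
If the keeper plays C, the kicker's expected payoff is (1/2)·(-2) + (1/2)·(-2) = -2.
If the keeper plays R, the kicker's expected payoff is (1/2)·(-1) + (1/2)·7 = 3.
The keeper minimizes the kicker's payoff; the smallest is -2, so the best response is C.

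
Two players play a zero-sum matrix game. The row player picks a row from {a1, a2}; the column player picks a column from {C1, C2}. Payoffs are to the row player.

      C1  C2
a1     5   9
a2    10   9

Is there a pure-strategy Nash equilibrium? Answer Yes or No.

Row minima: a1 → 5, a2 → 9; maximin = 9.
Column maxima: C1 → 10, C2 → 9; minimax = 9.
maximin = minimax = 9, so a saddle point exists.

Yes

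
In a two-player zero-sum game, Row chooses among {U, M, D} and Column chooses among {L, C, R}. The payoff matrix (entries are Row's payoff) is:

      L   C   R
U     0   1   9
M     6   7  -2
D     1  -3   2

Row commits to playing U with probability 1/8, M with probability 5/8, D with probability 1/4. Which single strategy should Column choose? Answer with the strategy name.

If Column plays L, Row's expected payoff is (1/8)·0 + (5/8)·6 + (1/4)·1 = 4.
If Column plays C, Row's expected payoff is (1/8)·1 + (5/8)·7 + (1/4)·(-3) = 15/4.
If Column plays R, Row's expected payoff is (1/8)·9 + (5/8)·(-2) + (1/4)·2 = 3/8.
Column minimizes Row's payoff; the smallest is 3/8, so the best response is R.

R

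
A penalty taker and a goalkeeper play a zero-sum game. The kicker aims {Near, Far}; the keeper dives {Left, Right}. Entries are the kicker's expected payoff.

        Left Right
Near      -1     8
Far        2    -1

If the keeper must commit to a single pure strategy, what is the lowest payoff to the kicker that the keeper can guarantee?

Column maxima: Left → 2, Right → 8.
The smallest of these is 2.

2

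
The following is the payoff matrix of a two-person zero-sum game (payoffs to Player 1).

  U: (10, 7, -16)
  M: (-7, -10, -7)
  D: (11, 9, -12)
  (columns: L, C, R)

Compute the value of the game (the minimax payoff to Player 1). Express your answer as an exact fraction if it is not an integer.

-61/8

Row minima: U → -16, M → -10, D → -12; maximin = -10.
Column maxima: L → 11, C → 9, R → -7; minimax = -7.
-10 ≠ -7, so there is no saddle point; optimal play is mixed.
U is strictly dominated by D, so Player 1 never plays it.
L is strictly dominated by C (it gives Player 1 strictly more in every row), so Player 2 never plays it.
On the remaining 2×2 (M, D vs C, R):
Let Player 1 play M with probability p. Expected payoff against C: (-10)p + 9(1−p) = −19p + 9; against R: (-7)p + (-12)(1−p) = 5p − 12.
Setting these equal: −19p + 9 = 5p − 12 ⇒ −24p = -21 ⇒ p = 7/8, and the value is (-19)·(7/8) + 9 = -61/8.
For Player 2: with q = P(C), equating M's and D's payoffs gives −3q − 7 = 21q − 12 ⇒ q = 5/24.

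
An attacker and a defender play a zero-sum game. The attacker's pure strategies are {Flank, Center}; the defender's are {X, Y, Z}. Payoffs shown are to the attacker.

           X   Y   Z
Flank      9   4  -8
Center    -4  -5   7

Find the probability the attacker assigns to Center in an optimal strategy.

1/2

Row minima: Flank → -8, Center → -5; maximin = -5.
Column maxima: X → 9, Y → 4, Z → 7; minimax = 4.
-5 ≠ 4, so there is no saddle point; optimal play is mixed.
X is strictly dominated by Y (it gives the attacker strictly more in every row), so the defender never plays it.
On the remaining 2×2 (Flank, Center vs Y, Z):
Let the attacker play Flank with probability p. Expected payoff against Y: 4p + (-5)(1−p) = 9p − 5; against Z: (-8)p + 7(1−p) = −15p + 7.
Setting these equal: 9p − 5 = −15p + 7 ⇒ 24p = 12 ⇒ p = 1/2, and the value is (9)·(1/2) − 5 = -1/2.
For the defender: with q = P(Y), equating Flank's and Center's payoffs gives 12q − 8 = −12q + 7 ⇒ q = 5/8.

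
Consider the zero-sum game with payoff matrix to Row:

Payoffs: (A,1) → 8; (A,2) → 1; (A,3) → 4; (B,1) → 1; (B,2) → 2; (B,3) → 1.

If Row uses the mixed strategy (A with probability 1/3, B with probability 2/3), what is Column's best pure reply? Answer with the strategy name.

If Column plays 1, Row's expected payoff is (1/3)·8 + (2/3)·1 = 10/3.
If Column plays 2, Row's expected payoff is (1/3)·1 + (2/3)·2 = 5/3.
If Column plays 3, Row's expected payoff is (1/3)·4 + (2/3)·1 = 2.
Column minimizes Row's payoff; the smallest is 5/3, so the best response is 2.

2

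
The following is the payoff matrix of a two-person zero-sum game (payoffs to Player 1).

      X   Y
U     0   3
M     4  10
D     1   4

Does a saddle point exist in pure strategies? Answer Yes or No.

Yes

Row minima: U → 0, M → 4, D → 1; maximin = 4.
Column maxima: X → 4, Y → 10; minimax = 4.
maximin = minimax = 4, so a saddle point exists.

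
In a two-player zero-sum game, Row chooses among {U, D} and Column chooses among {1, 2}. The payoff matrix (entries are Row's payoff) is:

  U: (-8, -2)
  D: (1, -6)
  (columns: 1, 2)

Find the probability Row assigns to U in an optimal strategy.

7/13

Row minima: U → -8, D → -6; maximin = -6.
Column maxima: 1 → 1, 2 → -2; minimax = -2.
-6 ≠ -2, so there is no saddle point; optimal play is mixed.
Let Row play U with probability p. Expected payoff against 1: (-8)p + 1(1−p) = −9p + 1; against 2: (-2)p + (-6)(1−p) = 4p − 6.
Setting these equal: −9p + 1 = 4p − 6 ⇒ −13p = -7 ⇒ p = 7/13, and the value is (-9)·(7/13) + 1 = -50/13.
For Column: with q = P(1), equating U's and D's payoffs gives −6q − 2 = 7q − 6 ⇒ q = 4/13.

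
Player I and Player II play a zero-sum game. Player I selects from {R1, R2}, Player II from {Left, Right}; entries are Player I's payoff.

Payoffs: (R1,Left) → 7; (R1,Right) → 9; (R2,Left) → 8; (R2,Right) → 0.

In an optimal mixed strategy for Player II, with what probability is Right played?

1/10

Row minima: R1 → 7, R2 → 0; maximin = 7.
Column maxima: Left → 8, Right → 9; minimax = 8.
7 ≠ 8, so there is no saddle point; optimal play is mixed.
Let Player I play R1 with probability p. Expected payoff against Left: 7p + 8(1−p) = −p + 8; against Right: 9p + 0(1−p) = 9p.
Setting these equal: −p + 8 = 9p ⇒ −10p = -8 ⇒ p = 4/5, and the value is (-1)·(4/5) + 8 = 36/5.
For Player II: with q = P(Left), equating R1's and R2's payoffs gives −2q + 9 = 8q ⇒ q = 9/10.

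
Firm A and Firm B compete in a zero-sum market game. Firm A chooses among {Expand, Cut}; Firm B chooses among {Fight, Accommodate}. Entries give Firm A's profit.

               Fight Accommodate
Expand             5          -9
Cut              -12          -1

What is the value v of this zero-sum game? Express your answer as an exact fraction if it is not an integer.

Row minima: Expand → -9, Cut → -12; maximin = -9.
Column maxima: Fight → 5, Accommodate → -1; minimax = -1.
-9 ≠ -1, so there is no saddle point; optimal play is mixed.
Let Firm A play Expand with probability p. Expected payoff against Fight: 5p + (-12)(1−p) = 17p − 12; against Accommodate: (-9)p + (-1)(1−p) = −8p − 1.
Setting these equal: 17p − 12 = −8p − 1 ⇒ 25p = 11 ⇒ p = 11/25, and the value is (17)·(11/25) − 12 = -113/25.
For Firm B: with q = P(Fight), equating Expand's and Cut's payoffs gives 14q − 9 = −11q − 1 ⇒ q = 8/25.

-113/25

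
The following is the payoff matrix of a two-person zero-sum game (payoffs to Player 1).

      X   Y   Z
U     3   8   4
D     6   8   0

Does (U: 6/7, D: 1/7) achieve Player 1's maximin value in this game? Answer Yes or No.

Yes

Against X this mix gives (6/7)·3 + (1/7)·6 = 24/7.
Against Y this mix gives (6/7)·8 + (1/7)·8 = 8.
Against Z this mix gives (6/7)·4 + (1/7)·0 = 24/7.
All of Player 2's active replies (X, Z) yield 24/7, and no column does worse for Player 1. The mix makes Player 2 indifferent and guarantees 24/7, so it is optimal.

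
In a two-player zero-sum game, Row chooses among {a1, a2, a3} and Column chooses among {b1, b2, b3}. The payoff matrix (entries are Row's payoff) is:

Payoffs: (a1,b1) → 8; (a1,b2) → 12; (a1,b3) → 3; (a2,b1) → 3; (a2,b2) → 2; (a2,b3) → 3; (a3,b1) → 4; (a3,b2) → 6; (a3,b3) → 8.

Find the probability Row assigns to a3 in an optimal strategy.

Row minima: a1 → 3, a2 → 2, a3 → 4; maximin = 4.
Column maxima: b1 → 8, b2 → 12, b3 → 8; minimax = 8.
4 ≠ 8, so there is no saddle point; optimal play is mixed.
a2 is strictly dominated by a3, so Row never plays it.
With a2 eliminated, b2 is strictly dominated by b1 (it gives Row strictly more in every remaining row), so Column never plays it.
On the remaining 2×2 (a1, a3 vs b1, b3):
Let Row play a1 with probability p. Expected payoff against b1: 8p + 4(1−p) = 4p + 4; against b3: 3p + 8(1−p) = −5p + 8.
Setting these equal: 4p + 4 = −5p + 8 ⇒ 9p = 4 ⇒ p = 4/9, and the value is (4)·(4/9) + 4 = 52/9.
For Column: with q = P(b1), equating a1's and a3's payoffs gives 5q + 3 = −4q + 8 ⇒ q = 5/9.

5/9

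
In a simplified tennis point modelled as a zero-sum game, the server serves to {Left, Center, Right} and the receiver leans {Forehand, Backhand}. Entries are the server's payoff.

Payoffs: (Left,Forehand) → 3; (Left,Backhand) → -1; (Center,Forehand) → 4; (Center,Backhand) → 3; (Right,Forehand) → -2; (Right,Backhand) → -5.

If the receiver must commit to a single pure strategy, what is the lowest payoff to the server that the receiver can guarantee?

Column maxima: Forehand → 4, Backhand → 3.
The smallest of these is 3.

3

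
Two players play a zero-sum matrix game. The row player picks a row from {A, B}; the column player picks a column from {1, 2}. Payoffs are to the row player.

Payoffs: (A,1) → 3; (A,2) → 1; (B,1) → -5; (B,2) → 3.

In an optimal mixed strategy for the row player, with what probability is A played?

Row minima: A → 1, B → -5; maximin = 1.
Column maxima: 1 → 3, 2 → 3; minimax = 3.
1 ≠ 3, so there is no saddle point; optimal play is mixed.
Let the row player play A with probability p. Expected payoff against 1: 3p + (-5)(1−p) = 8p − 5; against 2: 1p + 3(1−p) = −2p + 3.
Setting these equal: 8p − 5 = −2p + 3 ⇒ 10p = 8 ⇒ p = 4/5, and the value is (8)·(4/5) − 5 = 7/5.
For the column player: with q = P(1), equating A's and B's payoffs gives 2q + 1 = −8q + 3 ⇒ q = 1/5.

4/5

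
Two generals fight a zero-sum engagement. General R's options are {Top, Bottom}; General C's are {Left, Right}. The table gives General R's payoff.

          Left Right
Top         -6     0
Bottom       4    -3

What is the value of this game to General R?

Row minima: Top → -6, Bottom → -3; maximin = -3.
Column maxima: Left → 4, Right → 0; minimax = 0.
-3 ≠ 0, so there is no saddle point; optimal play is mixed.
Let General R play Top with probability p. Expected payoff against Left: (-6)p + 4(1−p) = −10p + 4; against Right: 0p + (-3)(1−p) = 3p − 3.
Setting these equal: −10p + 4 = 3p − 3 ⇒ −13p = -7 ⇒ p = 7/13, and the value is (-10)·(7/13) + 4 = -18/13.
For General C: with q = P(Left), equating Top's and Bottom's payoffs gives −6q = 7q − 3 ⇒ q = 3/13.

-18/13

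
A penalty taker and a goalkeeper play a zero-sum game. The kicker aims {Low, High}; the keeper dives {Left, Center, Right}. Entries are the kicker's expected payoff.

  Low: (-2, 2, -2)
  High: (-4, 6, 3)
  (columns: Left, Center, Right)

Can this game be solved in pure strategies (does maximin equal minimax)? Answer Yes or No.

Row minima: Low → -2, High → -4; maximin = -2.
Column maxima: Left → -2, Center → 6, Right → 3; minimax = -2.
maximin = minimax = -2, so a saddle point exists.

Yes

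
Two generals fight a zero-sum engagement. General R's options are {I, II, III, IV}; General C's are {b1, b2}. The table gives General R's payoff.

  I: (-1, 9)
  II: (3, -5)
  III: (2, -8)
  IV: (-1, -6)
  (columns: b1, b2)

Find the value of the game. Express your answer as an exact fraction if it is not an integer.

11/9

Row minima: I → -1, II → -5, III → -8, IV → -6; maximin = -1.
Column maxima: b1 → 3, b2 → 9; minimax = 3.
-1 ≠ 3, so there is no saddle point; optimal play is mixed.
III is strictly dominated by II, so General R never plays it.
IV is strictly dominated by II, so General R never plays it.
On the remaining 2×2 (I, II vs b1, b2):
Let General R play I with probability p. Expected payoff against b1: (-1)p + 3(1−p) = −4p + 3; against b2: 9p + (-5)(1−p) = 14p − 5.
Setting these equal: −4p + 3 = 14p − 5 ⇒ −18p = -8 ⇒ p = 4/9, and the value is (-4)·(4/9) + 3 = 11/9.
For General C: with q = P(b1), equating I's and II's payoffs gives −10q + 9 = 8q − 5 ⇒ q = 7/9.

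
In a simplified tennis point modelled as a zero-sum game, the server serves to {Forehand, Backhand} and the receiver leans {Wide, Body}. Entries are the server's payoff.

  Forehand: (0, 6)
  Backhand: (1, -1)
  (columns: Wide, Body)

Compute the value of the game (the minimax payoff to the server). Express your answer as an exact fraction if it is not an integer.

3/4

Row minima: Forehand → 0, Backhand → -1; maximin = 0.
Column maxima: Wide → 1, Body → 6; minimax = 1.
0 ≠ 1, so there is no saddle point; optimal play is mixed.
Let the server play Forehand with probability p. Expected payoff against Wide: 0p + 1(1−p) = −p + 1; against Body: 6p + (-1)(1−p) = 7p − 1.
Setting these equal: −p + 1 = 7p − 1 ⇒ −8p = -2 ⇒ p = 1/4, and the value is (-1)·(1/4) + 1 = 3/4.
For the receiver: with q = P(Wide), equating Forehand's and Backhand's payoffs gives −6q + 6 = 2q − 1 ⇒ q = 7/8.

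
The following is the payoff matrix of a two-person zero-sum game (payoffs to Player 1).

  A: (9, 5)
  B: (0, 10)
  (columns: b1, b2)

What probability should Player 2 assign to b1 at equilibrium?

5/14

Row minima: A → 5, B → 0; maximin = 5.
Column maxima: b1 → 9, b2 → 10; minimax = 9.
5 ≠ 9, so there is no saddle point; optimal play is mixed.
Let Player 1 play A with probability p. Expected payoff against b1: 9p + 0(1−p) = 9p; against b2: 5p + 10(1−p) = −5p + 10.
Setting these equal: 9p = −5p + 10 ⇒ 14p = 10 ⇒ p = 5/7, and the value is (9)·(5/7) = 45/7.
For Player 2: with q = P(b1), equating A's and B's payoffs gives 4q + 5 = −10q + 10 ⇒ q = 5/14.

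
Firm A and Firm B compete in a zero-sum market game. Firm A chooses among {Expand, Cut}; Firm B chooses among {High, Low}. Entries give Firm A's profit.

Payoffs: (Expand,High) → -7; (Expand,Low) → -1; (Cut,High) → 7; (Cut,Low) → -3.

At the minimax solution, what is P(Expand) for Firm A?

5/8

Row minima: Expand → -7, Cut → -3; maximin = -3.
Column maxima: High → 7, Low → -1; minimax = -1.
-3 ≠ -1, so there is no saddle point; optimal play is mixed.
Let Firm A play Expand with probability p. Expected payoff against High: (-7)p + 7(1−p) = −14p + 7; against Low: (-1)p + (-3)(1−p) = 2p − 3.
Setting these equal: −14p + 7 = 2p − 3 ⇒ −16p = -10 ⇒ p = 5/8, and the value is (-14)·(5/8) + 7 = -7/4.
For Firm B: with q = P(High), equating Expand's and Cut's payoffs gives −6q − 1 = 10q − 3 ⇒ q = 1/8.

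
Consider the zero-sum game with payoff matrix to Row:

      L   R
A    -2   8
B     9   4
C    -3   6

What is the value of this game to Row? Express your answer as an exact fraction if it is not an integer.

16/3

Row minima: A → -2, B → 4, C → -3; maximin = 4.
Column maxima: L → 9, R → 8; minimax = 8.
4 ≠ 8, so there is no saddle point; optimal play is mixed.
C is strictly dominated by A, so Row never plays it.
On the remaining 2×2 (A, B vs L, R):
Let Row play A with probability p. Expected payoff against L: (-2)p + 9(1−p) = −11p + 9; against R: 8p + 4(1−p) = 4p + 4.
Setting these equal: −11p + 9 = 4p + 4 ⇒ −15p = -5 ⇒ p = 1/3, and the value is (-11)·(1/3) + 9 = 16/3.
For Column: with q = P(L), equating A's and B's payoffs gives −10q + 8 = 5q + 4 ⇒ q = 4/15.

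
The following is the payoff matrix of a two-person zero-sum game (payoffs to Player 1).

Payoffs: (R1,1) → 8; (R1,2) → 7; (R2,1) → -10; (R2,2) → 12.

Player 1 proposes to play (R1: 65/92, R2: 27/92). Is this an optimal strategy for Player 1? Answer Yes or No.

Against 1 this mix gives (65/92)·8 + (27/92)·(-10) = 125/46.
Against 2 this mix gives (65/92)·7 + (27/92)·12 = 779/92.
Player 2 will play 1, holding Player 1 to 125/46. Shifting weight toward the row that does better against 1 would raise this floor (the equalizing mix achieves 166/23 against both 1 and 2), so the proposed strategy is not optimal.

No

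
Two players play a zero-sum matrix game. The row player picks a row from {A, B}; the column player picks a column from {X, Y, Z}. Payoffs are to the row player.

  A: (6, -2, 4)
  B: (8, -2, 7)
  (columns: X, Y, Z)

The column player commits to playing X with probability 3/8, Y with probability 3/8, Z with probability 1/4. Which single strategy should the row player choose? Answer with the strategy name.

Expected payoff of A: (3/8)·6 + (3/8)·(-2) + (1/4)·4 = 5/2.
Expected payoff of B: (3/8)·8 + (3/8)·(-2) + (1/4)·7 = 4.
The largest is 4, so the row player's best response is B.

B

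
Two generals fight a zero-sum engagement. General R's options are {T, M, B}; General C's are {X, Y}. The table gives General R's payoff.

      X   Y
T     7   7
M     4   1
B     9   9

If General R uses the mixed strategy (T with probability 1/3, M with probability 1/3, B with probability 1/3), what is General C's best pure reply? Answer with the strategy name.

Y

If General C plays X, General R's expected payoff is (1/3)·7 + (1/3)·4 + (1/3)·9 = 20/3.
If General C plays Y, General R's expected payoff is (1/3)·7 + (1/3)·1 + (1/3)·9 = 17/3.
General C minimizes General R's payoff; the smallest is 17/3, so the best response is Y.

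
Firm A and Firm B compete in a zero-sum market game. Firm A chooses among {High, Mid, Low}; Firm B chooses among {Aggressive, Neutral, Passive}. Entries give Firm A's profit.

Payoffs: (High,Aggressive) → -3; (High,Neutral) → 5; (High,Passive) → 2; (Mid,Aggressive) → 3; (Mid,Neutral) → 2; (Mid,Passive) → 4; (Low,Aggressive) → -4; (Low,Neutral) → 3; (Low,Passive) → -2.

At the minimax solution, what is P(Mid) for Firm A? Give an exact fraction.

Row minima: High → -3, Mid → 2, Low → -4; maximin = 2.
Column maxima: Aggressive → 3, Neutral → 5, Passive → 4; minimax = 3.
2 ≠ 3, so there is no saddle point; optimal play is mixed.
Low is strictly dominated by High, so Firm A never plays it.
Passive is strictly dominated by Aggressive (it gives Firm A strictly more in every row), so Firm B never plays it.
On the remaining 2×2 (High, Mid vs Aggressive, Neutral):
Let Firm A play High with probability p. Expected payoff against Aggressive: (-3)p + 3(1−p) = −6p + 3; against Neutral: 5p + 2(1−p) = 3p + 2.
Setting these equal: −6p + 3 = 3p + 2 ⇒ −9p = -1 ⇒ p = 1/9, and the value is (-6)·(1/9) + 3 = 7/3.
For Firm B: with q = P(Aggressive), equating High's and Mid's payoffs gives −8q + 5 = q + 2 ⇒ q = 1/3.

8/9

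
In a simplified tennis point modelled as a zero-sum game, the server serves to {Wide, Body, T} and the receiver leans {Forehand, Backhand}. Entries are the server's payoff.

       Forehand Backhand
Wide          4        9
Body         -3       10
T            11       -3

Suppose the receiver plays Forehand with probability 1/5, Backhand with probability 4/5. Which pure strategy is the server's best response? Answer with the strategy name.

Expected payoff of Wide: (1/5)·4 + (4/5)·9 = 8.
Expected payoff of Body: (1/5)·(-3) + (4/5)·10 = 37/5.
Expected payoff of T: (1/5)·11 + (4/5)·(-3) = -1/5.
The largest is 8, so the server's best response is Wide.

Wide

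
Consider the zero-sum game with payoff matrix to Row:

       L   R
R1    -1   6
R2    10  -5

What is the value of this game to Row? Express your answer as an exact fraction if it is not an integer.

5/2

Row minima: R1 → -1, R2 → -5; maximin = -1.
Column maxima: L → 10, R → 6; minimax = 6.
-1 ≠ 6, so there is no saddle point; optimal play is mixed.
Let Row play R1 with probability p. Expected payoff against L: (-1)p + 10(1−p) = −11p + 10; against R: 6p + (-5)(1−p) = 11p − 5.
Setting these equal: −11p + 10 = 11p − 5 ⇒ −22p = -15 ⇒ p = 15/22, and the value is (-11)·(15/22) + 10 = 5/2.
For Column: with q = P(L), equating R1's and R2's payoffs gives −7q + 6 = 15q − 5 ⇒ q = 1/2.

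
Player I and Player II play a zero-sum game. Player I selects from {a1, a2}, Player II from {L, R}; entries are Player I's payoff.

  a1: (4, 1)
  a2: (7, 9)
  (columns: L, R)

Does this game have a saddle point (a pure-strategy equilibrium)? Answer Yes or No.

Row minima: a1 → 1, a2 → 7; maximin = 7.
Column maxima: L → 7, R → 9; minimax = 7.
maximin = minimax = 7, so a saddle point exists.

Yes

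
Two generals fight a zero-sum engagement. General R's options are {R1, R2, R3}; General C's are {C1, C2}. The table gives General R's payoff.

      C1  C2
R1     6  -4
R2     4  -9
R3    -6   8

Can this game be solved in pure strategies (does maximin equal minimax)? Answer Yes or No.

Row minima: R1 → -4, R2 → -9, R3 → -6; maximin = -4.
Column maxima: C1 → 6, C2 → 8; minimax = 6.
-4 ≠ 6, so no pure-strategy equilibrium exists.

No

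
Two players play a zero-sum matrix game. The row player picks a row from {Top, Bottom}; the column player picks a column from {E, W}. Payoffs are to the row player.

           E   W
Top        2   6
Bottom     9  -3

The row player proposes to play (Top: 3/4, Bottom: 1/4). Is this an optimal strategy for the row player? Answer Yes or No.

Yes

Against E this mix gives (3/4)·2 + (1/4)·9 = 15/4.
Against W this mix gives (3/4)·6 + (1/4)·(-3) = 15/4.
All of the column player's active replies (E, W) yield 15/4, and no column does worse for the row player. The mix makes the column player indifferent and guarantees 15/4, so it is optimal.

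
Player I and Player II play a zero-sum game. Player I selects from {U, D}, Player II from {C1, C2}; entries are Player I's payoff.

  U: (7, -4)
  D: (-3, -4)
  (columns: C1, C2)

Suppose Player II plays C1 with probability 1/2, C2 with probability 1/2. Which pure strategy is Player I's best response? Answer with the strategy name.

U

Expected payoff of U: (1/2)·7 + (1/2)·(-4) = 3/2.
Expected payoff of D: (1/2)·(-3) + (1/2)·(-4) = -7/2.
The largest is 3/2, so Player I's best response is U.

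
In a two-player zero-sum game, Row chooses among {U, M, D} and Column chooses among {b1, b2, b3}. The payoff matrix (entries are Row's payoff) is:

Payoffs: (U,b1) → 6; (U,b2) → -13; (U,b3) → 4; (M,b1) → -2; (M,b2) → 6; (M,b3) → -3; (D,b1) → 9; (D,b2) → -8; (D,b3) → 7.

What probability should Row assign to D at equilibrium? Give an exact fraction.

Row minima: U → -13, M → -3, D → -8; maximin = -3.
Column maxima: b1 → 9, b2 → 6, b3 → 7; minimax = 6.
-3 ≠ 6, so there is no saddle point; optimal play is mixed.
U is strictly dominated by D, so Row never plays it.
b1 is strictly dominated by b3 (it gives Row strictly more in every row), so Column never plays it.
On the remaining 2×2 (M, D vs b2, b3):
Let Row play M with probability p. Expected payoff against b2: 6p + (-8)(1−p) = 14p − 8; against b3: (-3)p + 7(1−p) = −10p + 7.
Setting these equal: 14p − 8 = −10p + 7 ⇒ 24p = 15 ⇒ p = 5/8, and the value is (14)·(5/8) − 8 = 3/4.
For Column: with q = P(b2), equating M's and D's payoffs gives 9q − 3 = −15q + 7 ⇒ q = 5/12.

3/8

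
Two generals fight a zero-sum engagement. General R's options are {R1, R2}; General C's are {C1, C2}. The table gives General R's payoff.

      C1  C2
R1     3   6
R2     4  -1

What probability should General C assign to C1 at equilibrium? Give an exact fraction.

7/8

Row minima: R1 → 3, R2 → -1; maximin = 3.
Column maxima: C1 → 4, C2 → 6; minimax = 4.
3 ≠ 4, so there is no saddle point; optimal play is mixed.
Let General R play R1 with probability p. Expected payoff against C1: 3p + 4(1−p) = −p + 4; against C2: 6p + (-1)(1−p) = 7p − 1.
Setting these equal: −p + 4 = 7p − 1 ⇒ −8p = -5 ⇒ p = 5/8, and the value is (-1)·(5/8) + 4 = 27/8.
For General C: with q = P(C1), equating R1's and R2's payoffs gives −3q + 6 = 5q − 1 ⇒ q = 7/8.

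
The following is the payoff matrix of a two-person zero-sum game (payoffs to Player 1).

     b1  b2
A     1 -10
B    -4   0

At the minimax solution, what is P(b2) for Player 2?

1/3

Row minima: A → -10, B → -4; maximin = -4.
Column maxima: b1 → 1, b2 → 0; minimax = 0.
-4 ≠ 0, so there is no saddle point; optimal play is mixed.
Let Player 1 play A with probability p. Expected payoff against b1: 1p + (-4)(1−p) = 5p − 4; against b2: (-10)p + 0(1−p) = −10p.
Setting these equal: 5p − 4 = −10p ⇒ 15p = 4 ⇒ p = 4/15, and the value is (5)·(4/15) − 4 = -8/3.
For Player 2: with q = P(b1), equating A's and B's payoffs gives 11q − 10 = −4q ⇒ q = 2/3.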